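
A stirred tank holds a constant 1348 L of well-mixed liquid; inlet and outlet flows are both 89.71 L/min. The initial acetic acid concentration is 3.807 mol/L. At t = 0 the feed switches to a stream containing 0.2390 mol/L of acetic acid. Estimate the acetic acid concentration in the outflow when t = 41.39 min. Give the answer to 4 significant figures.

Unsteady species balance (constant V, well mixed): V dC/dt = Q(C_in − C).
So dC/dt = (C_in − C)/τ with τ = V/Q = 1348/89.71 = 15.0262 min.
Integrating: C(t) = C_in + (C₀ − C_in) e^(−t/τ).
C(41.39) = 0.2390 + (3.807 − 0.2390)·e^(−41.39/15.0262) = 0.2390 + (3.56800)·0.0636394 = 0.466065 mol/L.

0.4661 mol/L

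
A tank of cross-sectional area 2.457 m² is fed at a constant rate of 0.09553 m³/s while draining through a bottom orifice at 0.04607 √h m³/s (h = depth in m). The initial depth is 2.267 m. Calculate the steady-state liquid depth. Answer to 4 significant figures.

A dh/dt = Q_in − 0.04607 √h. Steady state requires inflow = outflow:
Q_in = 0.04607 √h_ss ⇒ √h_ss = 0.09553/0.04607 = 2.07358.
h_ss = 2.07358² = 4.29975 m. (Since h₀ = 2.267 m < h_ss, the level will rise toward this value.)

4.300 m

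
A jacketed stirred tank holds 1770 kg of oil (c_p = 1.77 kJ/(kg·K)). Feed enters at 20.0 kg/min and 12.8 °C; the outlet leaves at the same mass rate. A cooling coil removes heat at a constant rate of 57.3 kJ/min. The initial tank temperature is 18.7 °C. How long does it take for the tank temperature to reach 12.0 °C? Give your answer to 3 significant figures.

196 min

M c_p dT/dt = ṁ c_p (T_in − T) − Q̇.
τ = M/ṁ = 88.500 min; T_ss = T_in − Q̇/(ṁ c_p) = 11.181 °C.
T(t) = T_ss + (T₀ − T_ss) e^(−t/τ). Set T = 12.0:
e^(−t/τ) = (12.0 − 11.181)/(18.7 − 11.181) = 0.10888
t = −88.500 · ln(0.10888) = 196.25 min.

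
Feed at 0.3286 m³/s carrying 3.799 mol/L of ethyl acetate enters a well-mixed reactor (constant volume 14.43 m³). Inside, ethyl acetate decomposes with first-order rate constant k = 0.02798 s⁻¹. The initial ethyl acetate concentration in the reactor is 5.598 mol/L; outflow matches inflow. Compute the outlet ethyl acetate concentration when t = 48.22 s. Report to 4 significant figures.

2.041 mol/L

V dC/dt = Q(C_in − C) − k V C.
dC/dt = (Q/V) C_in − (Q/V + k) C; effective rate a = Q/V + k = 0.0227720 + 0.02798 = 0.0507520 s⁻¹.
C_ss = Q C_in/(Q + kV) = 1.70458 mol/L; C(t) = C_ss + (C₀ − C_ss) e^(−a t).
C(48.22) = 1.70458 + (3.89342)·e^(−0.0507520·48.22) = 1.70458 + (3.89342)·0.0865302 = 2.04148 mol/L.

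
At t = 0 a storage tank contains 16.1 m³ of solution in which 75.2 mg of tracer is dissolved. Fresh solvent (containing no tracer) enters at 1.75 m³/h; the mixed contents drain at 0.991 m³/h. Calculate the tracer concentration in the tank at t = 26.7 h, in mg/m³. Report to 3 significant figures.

0.714 mg/m³

Let m(t) be the amount of tracer. Volume: V(t) = V₀ + (Q_in − Q_out) t = 16.1 + 0.75900 t; V(26.7) = 36.365 m³.
Species balance (pure solvent in): dm/dt = −Q_out · m/V(t).
dm/m = −Q_out dt/(V₀ + 0.75900 t); integrating gives ln(m/m₀) = −(Q_out/(Q_in−Q_out)) ln(V/V₀).
m = m₀ (V₀/V)^(Q_out/(Q_in−Q_out)) = 75.2 × (16.1/36.365)^(1.3057) = 25.953 mg.
C = m/V = 25.953/36.365 = 0.71368 mg/m³.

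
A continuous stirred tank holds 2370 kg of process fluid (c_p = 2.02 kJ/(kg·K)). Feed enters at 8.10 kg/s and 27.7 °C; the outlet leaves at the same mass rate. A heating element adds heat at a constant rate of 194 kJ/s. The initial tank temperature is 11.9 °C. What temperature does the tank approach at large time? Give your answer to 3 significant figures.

39.6 °C

Energy balance: M c_p dT/dt = ṁ c_p (T_in − T) + 194.
At steady state dT/dt = 0 ⇒ T_ss = T_in + Q̇/(ṁ c_p) = 27.7 + 194/(8.10·2.02) = 39.557 °C.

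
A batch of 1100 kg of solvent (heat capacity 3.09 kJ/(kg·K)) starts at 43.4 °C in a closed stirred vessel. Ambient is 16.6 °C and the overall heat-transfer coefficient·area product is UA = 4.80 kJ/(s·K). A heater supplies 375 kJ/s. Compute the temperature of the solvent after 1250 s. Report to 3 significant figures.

85.9 °C

M c_p dT/dt = −UA(T − T_amb) + Q̇.
dT/dt = (T_ss − T)/τ with T_ss = T_amb + Q̇/UA = 16.6 + 375/4.80 = 94.725 °C, τ = M c_p/UA = 1100·3.09/4.80 = 708.12 s.
This is linear first-order; T(t) = T_ss + (T₀ − T_ss) e^(−t/τ).
T(1250) = 94.725 + (-51.325)·0.17115 = 85.941 °C.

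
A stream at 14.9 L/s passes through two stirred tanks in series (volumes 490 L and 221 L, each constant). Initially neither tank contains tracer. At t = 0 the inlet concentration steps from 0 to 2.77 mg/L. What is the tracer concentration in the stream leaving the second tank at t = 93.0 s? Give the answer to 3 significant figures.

2.48 mg/L

Species balance on tank i: dCᵢ/dt = (Cᵢ₋₁ − Cᵢ)/τᵢ with τᵢ = Vᵢ/Q.
τ₁ = 490/14.9 = 32.886 s; τ₂ = 221/14.9 = 14.832 s.
Solving the cascade with C₁(0)=C₂(0)=0 gives C₂(t) = C_in[1 − (τ₁ e^(−t/τ₁) − τ₂ e^(−t/τ₂))/(τ₁ − τ₂)].
At t = 93.0: e^(−t/τ₁) = 0.059133, e^(−t/τ₂) = 0.0018920.
C₂ = 2.77·[1 − (32.886·0.059133 − 14.832·0.0018920)/(18.054)] = 2.77·0.89384 = 2.4759 mg/L.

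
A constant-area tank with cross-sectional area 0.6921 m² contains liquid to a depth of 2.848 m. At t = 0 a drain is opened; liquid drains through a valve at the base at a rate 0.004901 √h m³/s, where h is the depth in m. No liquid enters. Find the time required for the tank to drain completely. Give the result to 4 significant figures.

476.6 s

A dh/dt = −Q_out = −0.004901 √h.
Separate and integrate: 2(√h − √h₀) = −(0.004901/A) t.
Set h = 0: 2√h₀ = (0.004901/A) t_empty ⇒ t_empty = 2A√h₀/0.004901.
t_empty = 2·0.6921·√2.848/0.004901 = 1.38420·1.68760/0.004901 = 476.633 s.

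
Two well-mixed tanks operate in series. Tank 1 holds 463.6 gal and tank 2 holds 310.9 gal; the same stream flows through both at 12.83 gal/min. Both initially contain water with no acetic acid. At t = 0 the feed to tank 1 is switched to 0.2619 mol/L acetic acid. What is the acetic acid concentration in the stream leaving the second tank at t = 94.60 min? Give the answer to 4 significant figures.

0.2146 mol/L

Time constants: τᵢ = Vᵢ/Q for each well-mixed tank.
τ₁ = 463.6/12.83 = 36.1341 min; τ₂ = 310.9/12.83 = 24.2323 min.
Solving the cascade with C₁(0)=C₂(0)=0 gives C₂(t) = C_in[1 − (τ₁ e^(−t/τ₁) − τ₂ e^(−t/τ₂))/(τ₁ − τ₂)].
At t = 94.60: e^(−t/τ₁) = 0.0729465, e^(−t/τ₂) = 0.0201634.
C₂ = 0.2619·[1 − (36.1341·0.0729465 − 24.2323·0.0201634)/(11.9018)] = 0.2619·0.819586 = 0.214650 mol/L.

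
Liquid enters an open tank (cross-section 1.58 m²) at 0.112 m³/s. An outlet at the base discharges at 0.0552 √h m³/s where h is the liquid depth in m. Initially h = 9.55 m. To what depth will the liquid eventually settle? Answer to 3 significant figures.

4.12 m

A dh/dt = Q_in − 0.0552 √h. Steady state requires inflow = outflow:
Q_in = 0.0552 √h_ss ⇒ √h_ss = 0.112/0.0552 = 2.0290.
h_ss = 2.0290² = 4.1168 m. (Since h₀ = 9.55 m > h_ss, the level will fall toward this value.)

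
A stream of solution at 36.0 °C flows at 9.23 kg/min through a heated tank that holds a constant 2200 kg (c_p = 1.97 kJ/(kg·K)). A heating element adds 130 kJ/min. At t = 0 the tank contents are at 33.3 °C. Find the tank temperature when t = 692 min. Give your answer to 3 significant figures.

First-law balance (no shaft work): M c_p dT/dt = ṁ c_p (T_in − T) + 130.
τ = M/ṁ = 238.35 min; T_ss = T_in + Q̇/(ṁ c_p) = 36.0 + 130/(9.23·1.97) = 43.149 °C.
This is linear first-order; T(t) = T_ss + (T₀ − T_ss) e^(−t/τ).
T(692) = 43.149 + (-9.8495)·e^(−692/238.35) = 43.149 + (-9.8495)·0.054844 = 42.609 °C.

42.6 °C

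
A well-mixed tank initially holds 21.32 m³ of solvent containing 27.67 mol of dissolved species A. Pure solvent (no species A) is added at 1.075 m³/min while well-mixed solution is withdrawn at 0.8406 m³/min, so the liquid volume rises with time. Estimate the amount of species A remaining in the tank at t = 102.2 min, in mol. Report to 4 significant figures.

1.858 mol

Total volume: dV/dt = Q_in − Q_out = 0.234400 m³/min, so V(t) = 21.32 + 0.234400 t and V(102.2) = 45.2757 m³.
Solute balance: dm/dt = 0 − Q_out C = −Q_out m/V(t).
Separate: dm/m = −Q_out dt/V(t) ⇒ ln(m/m₀) = −(Q_out/(Q_in−Q_out)) ln(V/V₀).
m = m₀ (V₀/V)^(Q_out/(Q_in−Q_out)) = 27.67 × (21.32/45.2757)^(3.58618) = 1.85802 mol.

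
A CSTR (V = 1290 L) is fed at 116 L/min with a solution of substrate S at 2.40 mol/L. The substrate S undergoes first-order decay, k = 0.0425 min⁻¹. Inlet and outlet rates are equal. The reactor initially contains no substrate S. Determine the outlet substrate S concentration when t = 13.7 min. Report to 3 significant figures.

Species balance: V dC/dt = Q C_in − Q C − k V C.
This is linear with rate a = Q/V + k = 0.13242 min⁻¹.
C_ss = Q C_in/(Q + kV) = 1.6297 mol/L; C(t) = C_ss + (C₀ − C_ss) e^(−a t).
C(13.7) = 1.6297 + (-1.6297)·e^(−0.13242·13.7) = 1.6297 + (-1.6297)·0.16297 = 1.3641 mol/L.

1.36 mol/L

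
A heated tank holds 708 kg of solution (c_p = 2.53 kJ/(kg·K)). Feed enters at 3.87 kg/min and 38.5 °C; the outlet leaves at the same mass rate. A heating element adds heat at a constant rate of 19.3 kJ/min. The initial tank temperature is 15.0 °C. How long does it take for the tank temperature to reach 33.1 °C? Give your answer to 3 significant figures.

227 min

Energy balance: M c_p dT/dt = ṁ c_p (T_in − T) + 19.3.
τ = M/ṁ = 182.95 min; T_ss = T_in + Q̇/(ṁ c_p) = 40.471 °C.
T(t) = T_ss + (T₀ − T_ss) e^(−t/τ). Set T = 33.1:
e^(−t/τ) = (33.1 − 40.471)/(15.0 − 40.471) = 0.28939
t = −182.95 · ln(0.28939) = 226.85 min.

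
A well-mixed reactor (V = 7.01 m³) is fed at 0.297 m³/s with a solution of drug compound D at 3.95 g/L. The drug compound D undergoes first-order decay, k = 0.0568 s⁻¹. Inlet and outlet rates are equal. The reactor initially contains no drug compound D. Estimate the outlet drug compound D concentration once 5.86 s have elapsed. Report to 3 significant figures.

Species balance: V dC/dt = Q C_in − Q C − k V C.
dC/dt = (Q/V) C_in − (Q/V + k) C; effective rate a = Q/V + k = 0.042368 + 0.0568 = 0.099168 s⁻¹.
C_ss = Q C_in/(Q + kV) = 1.6876 g/L; C(t) = C_ss + (C₀ − C_ss) e^(−a t).
C(5.86) = 1.6876 + (-1.6876)·e^(−0.099168·5.86) = 1.6876 + (-1.6876)·0.55927 = 0.74377 g/L.

0.744 g/L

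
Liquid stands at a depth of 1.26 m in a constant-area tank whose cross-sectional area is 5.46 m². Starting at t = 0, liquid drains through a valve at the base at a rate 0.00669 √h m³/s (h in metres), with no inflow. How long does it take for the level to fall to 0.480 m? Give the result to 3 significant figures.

A dh/dt = −Q_out = −0.00669 √h.
This is separable: 2 d(√h)/dt = −0.00669/A, so √h = √h₀ − (0.00669/(2A)) t.
t = 2A(√h₀ − √h)/0.00669 = 2·5.46·(√1.26 − √0.480)/0.00669
  = 10.920 × (1.1225 − 0.69282) / 0.00669 = 701.36 s.

701 s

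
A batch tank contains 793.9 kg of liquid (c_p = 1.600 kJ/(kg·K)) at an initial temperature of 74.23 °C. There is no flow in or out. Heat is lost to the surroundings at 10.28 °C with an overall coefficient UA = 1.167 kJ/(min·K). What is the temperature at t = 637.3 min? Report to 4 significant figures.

M c_p dT/dt = −UA(T − T_amb).
dT/dt = (T_ss − T)/τ with T_ss = T_amb = 10.2800 °C, τ = M c_p/UA = 793.9·1.600/1.167 = 1088.47 min.
Integrating: T(t) = T_ss + (T₀ − T_ss) e^(−t/τ).
T(637.3) = 10.2800 + (63.9500)·0.556826 = 45.8890 °C.

45.89 °C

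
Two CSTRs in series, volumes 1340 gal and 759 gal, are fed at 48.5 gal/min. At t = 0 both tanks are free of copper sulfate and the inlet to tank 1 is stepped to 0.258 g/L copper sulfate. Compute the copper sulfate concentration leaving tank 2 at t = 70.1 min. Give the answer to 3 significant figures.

0.215 g/L

Each tank obeys Vᵢ dCᵢ/dt = Q(Cᵢ₋₁ − Cᵢ), so τᵢ = Vᵢ/Q.
τ₁ = 1340/48.5 = 27.629 min; τ₂ = 759/48.5 = 15.649 min.
Solving the cascade with C₁(0)=C₂(0)=0 gives C₂(t) = C_in[1 − (τ₁ e^(−t/τ₁) − τ₂ e^(−t/τ₂))/(τ₁ − τ₂)].
At t = 70.1: e^(−t/τ₁) = 0.079087, e^(−t/τ₂) = 0.011340.
C₂ = 0.258·[1 − (27.629·0.079087 − 15.649·0.011340)/(11.979)] = 0.258·0.83241 = 0.21476 g/L.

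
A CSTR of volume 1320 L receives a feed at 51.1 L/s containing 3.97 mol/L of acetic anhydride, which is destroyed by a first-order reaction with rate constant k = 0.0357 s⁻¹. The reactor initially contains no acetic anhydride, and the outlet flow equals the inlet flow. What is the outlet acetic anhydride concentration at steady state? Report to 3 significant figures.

2.07 mol/L

V dC/dt = Q(C_in − C) − k V C.
Steady state (dC/dt = 0): C_ss = Q C_in/(Q + kV) = C_in/(1 + kV/Q).
C_ss = 51.1·3.97/(51.1 + 0.0357·1320) = 202.87/98.224 = 2.0654 mol/L.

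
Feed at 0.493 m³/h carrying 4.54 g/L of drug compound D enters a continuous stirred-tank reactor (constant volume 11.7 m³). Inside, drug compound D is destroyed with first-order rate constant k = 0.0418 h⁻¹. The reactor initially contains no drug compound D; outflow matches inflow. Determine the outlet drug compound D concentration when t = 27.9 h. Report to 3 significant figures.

2.06 g/L

Accumulation = in − out − consumed: V dC/dt = Q C_in − Q C − k V C.
This is linear with rate a = Q/V + k = 0.083937 h⁻¹.
C_ss = Q C_in/(Q + kV) = 2.2791 g/L; C(t) = C_ss + (C₀ − C_ss) e^(−a t).
C(27.9) = 2.2791 + (-2.2791)·e^(−0.083937·27.9) = 2.2791 + (-2.2791)·0.096151 = 2.0600 g/L.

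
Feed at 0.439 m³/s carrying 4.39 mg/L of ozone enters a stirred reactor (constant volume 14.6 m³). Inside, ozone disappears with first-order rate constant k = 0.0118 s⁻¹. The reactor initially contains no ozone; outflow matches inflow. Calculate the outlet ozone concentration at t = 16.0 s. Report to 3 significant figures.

1.54 mg/L

Species balance: V dC/dt = Q C_in − Q C − k V C.
dC/dt = (Q/V) C_in − (Q/V + k) C; effective rate a = Q/V + k = 0.030068 + 0.0118 = 0.041868 s⁻¹.
C_ss = Q C_in/(Q + kV) = 3.1527 mg/L; C(t) = C_ss + (C₀ − C_ss) e^(−a t).
C(16.0) = 3.1527 + (-3.1527)·e^(−0.041868·16.0) = 3.1527 + (-3.1527)·0.51176 = 1.5393 mg/L.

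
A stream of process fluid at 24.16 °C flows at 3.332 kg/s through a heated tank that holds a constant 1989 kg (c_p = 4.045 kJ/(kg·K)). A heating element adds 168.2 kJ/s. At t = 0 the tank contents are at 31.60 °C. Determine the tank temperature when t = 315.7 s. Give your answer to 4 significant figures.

33.67 °C

M c_p dT/dt = ṁ c_p (T_in − T) + Q̇.
τ = M/ṁ = 596.939 s; T_ss = T_in + Q̇/(ṁ c_p) = 24.16 + 168.2/(3.332·4.045) = 36.6397 °C.
T approaches T_ss exponentially: T(t) = T_ss + (T₀ − T_ss) e^(−t/τ).
T(315.7) = 36.6397 + (-5.03965)·e^(−315.7/596.939) = 36.6397 + (-5.03965)·0.589273 = 33.6699 °C.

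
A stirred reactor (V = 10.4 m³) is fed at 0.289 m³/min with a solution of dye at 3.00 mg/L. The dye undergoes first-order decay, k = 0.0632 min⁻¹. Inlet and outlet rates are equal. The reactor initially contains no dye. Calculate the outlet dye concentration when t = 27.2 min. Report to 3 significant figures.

0.839 mg/L

Species balance: V dC/dt = Q C_in − Q C − k V C.
dC/dt = (Q/V) C_in − (Q/V + k) C; effective rate a = Q/V + k = 0.027788 + 0.0632 = 0.090988 min⁻¹.
C_ss = Q C_in/(Q + kV) = 0.91622 mg/L; C(t) = C_ss + (C₀ − C_ss) e^(−a t).
C(27.2) = 0.91622 + (-0.91622)·e^(−0.090988·27.2) = 0.91622 + (-0.91622)·0.084173 = 0.83910 mg/L.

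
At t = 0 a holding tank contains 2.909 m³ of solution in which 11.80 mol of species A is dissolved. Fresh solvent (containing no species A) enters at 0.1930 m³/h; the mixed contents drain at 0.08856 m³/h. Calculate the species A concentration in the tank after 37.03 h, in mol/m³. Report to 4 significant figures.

Total volume: dV/dt = Q_in − Q_out = 0.104440 m³/h, so V(t) = 2.909 + 0.104440 t and V(37.03) = 6.77641 m³.
No species A enters, so dm/dt = −Q_out · (m/V).
dm/m = −Q_out dt/(V₀ + 0.104440 t); integrating gives ln(m/m₀) = −(Q_out/(Q_in−Q_out)) ln(V/V₀).
m = m₀ (V₀/V)^(Q_out/(Q_in−Q_out)) = 11.80 × (2.909/6.77641)^(0.847951) = 5.76059 mol.
C = m/V = 5.76059/6.77641 = 0.850094 mol/m³.

0.8501 mol/m³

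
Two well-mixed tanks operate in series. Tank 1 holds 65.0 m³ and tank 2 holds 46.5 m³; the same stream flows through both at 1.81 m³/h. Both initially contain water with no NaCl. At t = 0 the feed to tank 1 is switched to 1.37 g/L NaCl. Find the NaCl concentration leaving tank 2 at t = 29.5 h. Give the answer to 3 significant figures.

0.345 g/L

Time constants: τᵢ = Vᵢ/Q for each well-mixed tank.
τ₁ = 65.0/1.81 = 35.912 h; τ₂ = 46.5/1.81 = 25.691 h.
Tank 1: C₁ = C_in(1 − e^(−t/τ₁)). Tank 2 (τ₁ ≠ τ₂): C₂ = C_in[1 − (τ₁ e^(−t/τ₁) − τ₂ e^(−t/τ₂))/(τ₁ − τ₂)].
At t = 29.5: e^(−t/τ₁) = 0.43979, e^(−t/τ₂) = 0.31718.
C₂ = 1.37·[1 − (35.912·0.43979 − 25.691·0.31718)/(10.221)] = 1.37·0.25204 = 0.34529 g/L.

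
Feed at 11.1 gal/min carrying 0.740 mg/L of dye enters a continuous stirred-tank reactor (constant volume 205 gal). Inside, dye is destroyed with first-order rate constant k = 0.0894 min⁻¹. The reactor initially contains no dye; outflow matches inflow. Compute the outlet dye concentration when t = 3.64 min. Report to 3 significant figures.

0.114 mg/L

V dC/dt = Q(C_in − C) − k V C.
This is linear with rate a = Q/V + k = 0.14355 min⁻¹.
C_ss = Q C_in/(Q + kV) = 0.27913 mg/L; C(t) = C_ss + (C₀ − C_ss) e^(−a t).
C(3.64) = 0.27913 + (-0.27913)·e^(−0.14355·3.64) = 0.27913 + (-0.27913)·0.59303 = 0.11360 mg/L.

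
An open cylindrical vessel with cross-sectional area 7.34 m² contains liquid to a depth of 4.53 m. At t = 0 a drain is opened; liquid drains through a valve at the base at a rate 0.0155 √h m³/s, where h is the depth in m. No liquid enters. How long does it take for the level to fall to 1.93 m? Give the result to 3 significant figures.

700 s

With no inflow, A dh/dt = −0.0155 √h.
∫ h^(−1/2) dh = −(0.0155/A) ∫ dt, giving 2√h = 2√h₀ − (0.0155/A) t.
t = 2A(√h₀ − √h)/0.0155 = 2·7.34·(√4.53 − √1.93)/0.0155
  = 14.680 × (2.1284 − 1.3892) / 0.0155 = 700.03 s.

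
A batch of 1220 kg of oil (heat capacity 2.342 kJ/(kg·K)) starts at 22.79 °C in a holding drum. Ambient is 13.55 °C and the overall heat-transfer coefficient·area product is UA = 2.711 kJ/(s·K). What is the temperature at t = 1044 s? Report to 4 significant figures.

16.98 °C

M c_p dT/dt = −UA(T − T_amb).
dT/dt = (T_ss − T)/τ with T_ss = T_amb = 13.5500 °C, τ = M c_p/UA = 1220·2.342/2.711 = 1053.94 s.
This is linear first-order; T(t) = T_ss + (T₀ − T_ss) e^(−t/τ).
T(1044) = 13.5500 + (9.24000)·0.371367 = 16.9814 °C.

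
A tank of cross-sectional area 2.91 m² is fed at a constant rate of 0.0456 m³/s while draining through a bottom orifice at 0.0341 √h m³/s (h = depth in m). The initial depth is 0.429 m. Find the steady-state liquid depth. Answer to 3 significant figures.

1.79 m

Level balance: A dh/dt = 0.0456 − 0.0341 √h. Setting dh/dt = 0:
Q_in = 0.0341 √h_ss ⇒ √h_ss = 0.0456/0.0341 = 1.3372.
h_ss = 1.3372² = 1.7882 m. (Since h₀ = 0.429 m < h_ss, the level will rise toward this value.)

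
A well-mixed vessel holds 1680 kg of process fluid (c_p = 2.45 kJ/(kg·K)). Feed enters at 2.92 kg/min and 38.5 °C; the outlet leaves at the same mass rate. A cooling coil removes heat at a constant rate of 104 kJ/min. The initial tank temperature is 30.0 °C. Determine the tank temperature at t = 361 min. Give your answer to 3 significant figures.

M c_p dT/dt = ṁ c_p (T_in − T) − Q̇.
Rearrange: dT/dt = (T_ss − T)/τ with τ = M/ṁ = 575.34 min and T_ss = T_in − Q̇/(ṁ c_p) = 23.963 °C.
This is linear first-order; T(t) = T_ss + (T₀ − T_ss) e^(−t/τ).
T(361) = 23.963 + (6.0373)·e^(−361/575.34) = 23.963 + (6.0373)·0.53395 = 27.186 °C.

27.2 °C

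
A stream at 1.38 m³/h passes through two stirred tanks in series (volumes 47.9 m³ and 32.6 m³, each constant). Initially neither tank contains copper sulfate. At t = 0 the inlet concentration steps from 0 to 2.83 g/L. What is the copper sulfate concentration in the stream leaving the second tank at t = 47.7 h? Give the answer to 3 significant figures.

1.39 g/L

Species balance on tank i: dCᵢ/dt = (Cᵢ₋₁ − Cᵢ)/τᵢ with τᵢ = Vᵢ/Q.
τ₁ = 47.9/1.38 = 34.710 h; τ₂ = 32.6/1.38 = 23.623 h.
Solving the cascade with C₁(0)=C₂(0)=0 gives C₂(t) = C_in[1 − (τ₁ e^(−t/τ₁) − τ₂ e^(−t/τ₂))/(τ₁ − τ₂)].
At t = 47.7: e^(−t/τ₁) = 0.25303, e^(−t/τ₂) = 0.13276.
C₂ = 2.83·[1 − (34.710·0.25303 − 23.623·0.13276)/(11.087)] = 2.83·0.49070 = 1.3887 g/L.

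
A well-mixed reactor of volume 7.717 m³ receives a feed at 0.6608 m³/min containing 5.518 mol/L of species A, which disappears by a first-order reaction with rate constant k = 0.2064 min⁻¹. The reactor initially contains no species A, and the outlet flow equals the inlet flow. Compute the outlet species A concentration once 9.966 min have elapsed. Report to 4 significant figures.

V dC/dt = Q(C_in − C) − k V C.
This is linear with rate a = Q/V + k = 0.292029 min⁻¹.
C_ss = Q C_in/(Q + kV) = 1.61799 mol/L; C(t) = C_ss + (C₀ − C_ss) e^(−a t).
C(9.966) = 1.61799 + (-1.61799)·e^(−0.292029·9.966) = 1.61799 + (-1.61799)·0.0544560 = 1.52989 mol/L.

1.530 mol/L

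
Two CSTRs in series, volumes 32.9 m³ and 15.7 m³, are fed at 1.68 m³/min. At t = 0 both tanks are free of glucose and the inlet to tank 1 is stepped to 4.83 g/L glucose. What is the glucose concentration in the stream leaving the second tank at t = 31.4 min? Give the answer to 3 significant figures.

3.12 g/L

Each tank obeys Vᵢ dCᵢ/dt = Q(Cᵢ₋₁ − Cᵢ), so τᵢ = Vᵢ/Q.
τ₁ = 32.9/1.68 = 19.583 min; τ₂ = 15.7/1.68 = 9.3452 min.
Solving the cascade with C₁(0)=C₂(0)=0 gives C₂(t) = C_in[1 − (τ₁ e^(−t/τ₁) − τ₂ e^(−t/τ₂))/(τ₁ − τ₂)].
At t = 31.4: e^(−t/τ₁) = 0.20121, e^(−t/τ₂) = 0.034735.
C₂ = 4.83·[1 − (19.583·0.20121 − 9.3452·0.034735)/(10.238)] = 4.83·0.64683 = 3.1242 g/L.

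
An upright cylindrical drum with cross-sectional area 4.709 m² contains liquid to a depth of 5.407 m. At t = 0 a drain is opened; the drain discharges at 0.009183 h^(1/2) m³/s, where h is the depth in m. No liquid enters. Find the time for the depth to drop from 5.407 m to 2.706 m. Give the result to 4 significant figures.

697.7 s

With no inflow, A dh/dt = −0.009183 √h.
This is separable: 2 d(√h)/dt = −0.009183/A, so √h = √h₀ − (0.009183/(2A)) t.
t = 2A(√h₀ − √h)/0.009183 = 2·4.709·(√5.407 − √2.706)/0.009183
  = 9.41800 × (2.32530 − 1.64499) / 0.009183 = 697.713 s.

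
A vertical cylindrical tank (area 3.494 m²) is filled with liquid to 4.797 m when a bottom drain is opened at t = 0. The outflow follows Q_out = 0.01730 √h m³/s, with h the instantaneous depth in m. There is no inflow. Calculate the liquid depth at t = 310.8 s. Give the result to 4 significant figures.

2.019 m

With no inflow, A dh/dt = −0.01730 √h.
∫ h^(−1/2) dh = −(0.01730/A) ∫ dt, giving 2√h = 2√h₀ − (0.01730/A) t.
√h = √4.797 − 0.01730·310.8/(2·3.494) = 2.19021 − 0.769439 = 1.42077.
h = 1.42077² = 2.01858 m.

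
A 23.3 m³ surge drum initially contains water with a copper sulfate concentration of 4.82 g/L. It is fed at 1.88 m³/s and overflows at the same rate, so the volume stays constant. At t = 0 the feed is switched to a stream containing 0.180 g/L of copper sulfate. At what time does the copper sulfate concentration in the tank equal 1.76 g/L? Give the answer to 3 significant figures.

13.4 s

Mass balance on the solute (V constant): V dC/dt = Q(C_in − C), so τ = V/Q = 12.394 s.
C(t) = C_in + (C₀ − C_in) e^(−t/τ). Set C = 1.76 and solve for t:
e^(−t/τ) = (C − C_in)/(C₀ − C_in) = (1.76 − 0.180)/(4.82 − 0.180) = 0.34052
t = −τ ln(…) = 12.394 × 1.0773 = 13.352 s.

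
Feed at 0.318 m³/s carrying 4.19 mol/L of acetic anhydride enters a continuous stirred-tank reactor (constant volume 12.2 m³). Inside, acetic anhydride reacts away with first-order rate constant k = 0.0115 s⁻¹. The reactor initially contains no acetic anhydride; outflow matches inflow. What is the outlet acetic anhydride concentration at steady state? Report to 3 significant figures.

V dC/dt = Q(C_in − C) − k V C.
At steady state: 0 = Q C_in − (Q + kV) C_ss, so C_ss = Q C_in/(Q + kV).
C_ss = 0.318·4.19/(0.318 + 0.0115·12.2) = 1.3324/0.45830 = 2.9073 mol/L.

2.91 mol/L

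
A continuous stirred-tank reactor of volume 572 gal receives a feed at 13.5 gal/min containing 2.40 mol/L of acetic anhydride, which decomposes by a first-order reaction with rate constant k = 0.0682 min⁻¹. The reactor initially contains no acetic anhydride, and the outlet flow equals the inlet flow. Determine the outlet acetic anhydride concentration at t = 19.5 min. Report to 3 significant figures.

V dC/dt = Q(C_in − C) − k V C.
This is linear with rate a = Q/V + k = 0.091801 min⁻¹.
C_ss = Q C_in/(Q + kV) = 0.61702 mol/L; C(t) = C_ss + (C₀ − C_ss) e^(−a t).
C(19.5) = 0.61702 + (-0.61702)·e^(−0.091801·19.5) = 0.61702 + (-0.61702)·0.16694 = 0.51402 mol/L.

0.514 mol/L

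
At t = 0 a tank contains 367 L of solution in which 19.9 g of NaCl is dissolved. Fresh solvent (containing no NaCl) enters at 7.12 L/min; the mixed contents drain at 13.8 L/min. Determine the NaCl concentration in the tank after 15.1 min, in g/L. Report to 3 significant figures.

0.0385 g/L

Let m(t) be the amount of NaCl. Volume: V(t) = V₀ + (Q_in − Q_out) t = 367 − 6.6800 t; V(15.1) = 266.13 L.
No NaCl enters, so dm/dt = −Q_out · (m/V).
Separate: dm/m = −Q_out dt/V(t) ⇒ ln(m/m₀) = −(Q_out/(Q_in−Q_out)) ln(V/V₀).
m = m₀ (V₀/V)^(Q_out/(Q_in−Q_out)) = 19.9 × (367/266.13)^(-2.0659) = 10.245 g.
C = m/V = 10.245/266.13 = 0.038497 g/L.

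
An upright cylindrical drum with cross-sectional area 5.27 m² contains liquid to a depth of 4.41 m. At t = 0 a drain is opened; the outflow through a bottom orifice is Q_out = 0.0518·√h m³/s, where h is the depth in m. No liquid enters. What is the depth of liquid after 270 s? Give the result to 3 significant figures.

Unsteady balance on liquid volume: A dh/dt = −0.0518 √h.
Separate and integrate: 2(√h − √h₀) = −(0.0518/A) t.
√h = √4.41 − 0.0518·270/(2·5.27) = 2.1000 − 1.3269 = 0.77306.
h = 0.77306² = 0.59761 m.

0.598 m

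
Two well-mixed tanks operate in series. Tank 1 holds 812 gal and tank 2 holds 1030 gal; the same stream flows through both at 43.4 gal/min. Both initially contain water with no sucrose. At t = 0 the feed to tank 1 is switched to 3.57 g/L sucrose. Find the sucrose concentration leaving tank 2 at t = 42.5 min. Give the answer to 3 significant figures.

Time constants: τᵢ = Vᵢ/Q for each well-mixed tank.
τ₁ = 812/43.4 = 18.710 min; τ₂ = 1030/43.4 = 23.733 min.
Tank 1: C₁ = C_in(1 − e^(−t/τ₁)). Tank 2 (τ₁ ≠ τ₂): C₂ = C_in[1 − (τ₁ e^(−t/τ₁) − τ₂ e^(−t/τ₂))/(τ₁ − τ₂)].
At t = 42.5: e^(−t/τ₁) = 0.10315, e^(−t/τ₂) = 0.16683.
C₂ = 3.57·[1 − (18.710·0.10315 − 23.733·0.16683)/(-5.0230)] = 3.57·0.59598 = 2.1277 g/L.

2.13 g/L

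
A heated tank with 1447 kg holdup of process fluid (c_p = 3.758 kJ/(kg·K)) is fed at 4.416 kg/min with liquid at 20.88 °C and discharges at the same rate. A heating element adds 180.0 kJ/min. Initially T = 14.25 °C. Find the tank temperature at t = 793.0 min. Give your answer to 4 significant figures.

Energy balance: M c_p dT/dt = ṁ c_p (T_in − T) + 180.0.
Rearrange: dT/dt = (T_ss − T)/τ with τ = M/ṁ = 327.672 min and T_ss = T_in + Q̇/(ṁ c_p) = 31.7264 °C.
This is linear first-order; T(t) = T_ss + (T₀ − T_ss) e^(−t/τ).
T(793.0) = 31.7264 + (-17.4764)·e^(−793.0/327.672) = 31.7264 + (-17.4764)·0.0889125 = 30.1726 °C.

30.17 °C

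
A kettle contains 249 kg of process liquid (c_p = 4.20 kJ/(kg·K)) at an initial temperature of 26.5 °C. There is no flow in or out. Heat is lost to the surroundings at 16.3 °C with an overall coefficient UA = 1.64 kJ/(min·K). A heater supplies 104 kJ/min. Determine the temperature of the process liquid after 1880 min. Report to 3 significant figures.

M c_p dT/dt = −UA(T − T_amb) + Q̇.
dT/dt = (T_ss − T)/τ with T_ss = T_amb + Q̇/UA = 16.3 + 104/1.64 = 79.715 °C, τ = M c_p/UA = 249·4.20/1.64 = 637.68 min.
T approaches T_ss exponentially: T(t) = T_ss + (T₀ − T_ss) e^(−t/τ).
T(1880) = 79.715 + (-53.215)·0.052435 = 76.924 °C.

76.9 °C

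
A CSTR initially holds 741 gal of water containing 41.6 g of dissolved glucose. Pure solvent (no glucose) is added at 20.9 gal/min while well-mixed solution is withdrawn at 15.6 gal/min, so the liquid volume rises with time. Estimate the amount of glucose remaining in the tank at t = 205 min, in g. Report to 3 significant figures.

Total volume: dV/dt = Q_in − Q_out = 5.3000 gal/min, so V(t) = 741 + 5.3000 t and V(205) = 1827.5 gal.
Solute balance: dm/dt = 0 − Q_out C = −Q_out m/V(t).
Separate: dm/m = −Q_out dt/V(t) ⇒ ln(m/m₀) = −(Q_out/(Q_in−Q_out)) ln(V/V₀).
m = m₀ (V₀/V)^(Q_out/(Q_in−Q_out)) = 41.6 × (741/1827.5)^(2.9434) = 2.9185 g.

2.92 g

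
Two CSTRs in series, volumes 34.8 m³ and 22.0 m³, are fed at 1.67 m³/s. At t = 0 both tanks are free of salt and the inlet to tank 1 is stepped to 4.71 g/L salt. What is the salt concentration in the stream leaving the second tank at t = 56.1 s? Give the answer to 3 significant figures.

3.96 g/L

Species balance on tank i: dCᵢ/dt = (Cᵢ₋₁ − Cᵢ)/τᵢ with τᵢ = Vᵢ/Q.
τ₁ = 34.8/1.67 = 20.838 s; τ₂ = 22.0/1.67 = 13.174 s.
Tank 1: C₁ = C_in(1 − e^(−t/τ₁)). Tank 2 (τ₁ ≠ τ₂): C₂ = C_in[1 − (τ₁ e^(−t/τ₁) − τ₂ e^(−t/τ₂))/(τ₁ − τ₂)].
At t = 56.1: e^(−t/τ₁) = 0.067735, e^(−t/τ₂) = 0.014144.
C₂ = 4.71·[1 − (20.838·0.067735 − 13.174·0.014144)/(7.6647)] = 4.71·0.84016 = 3.9571 g/L.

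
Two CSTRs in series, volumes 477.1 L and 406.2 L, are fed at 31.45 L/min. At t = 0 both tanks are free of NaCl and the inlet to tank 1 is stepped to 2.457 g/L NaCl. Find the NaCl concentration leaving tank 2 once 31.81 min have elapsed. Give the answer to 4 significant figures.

Time constants: τᵢ = Vᵢ/Q for each well-mixed tank.
τ₁ = 477.1/31.45 = 15.1701 min; τ₂ = 406.2/31.45 = 12.9157 min.
Solving the cascade with C₁(0)=C₂(0)=0 gives C₂(t) = C_in[1 − (τ₁ e^(−t/τ₁) − τ₂ e^(−t/τ₂))/(τ₁ − τ₂)].
At t = 31.81: e^(−t/τ₁) = 0.122838, e^(−t/τ₂) = 0.0851887.
C₂ = 2.457·[1 − (15.1701·0.122838 − 12.9157·0.0851887)/(2.25437)] = 2.457·0.661460 = 1.62521 g/L.

1.625 g/L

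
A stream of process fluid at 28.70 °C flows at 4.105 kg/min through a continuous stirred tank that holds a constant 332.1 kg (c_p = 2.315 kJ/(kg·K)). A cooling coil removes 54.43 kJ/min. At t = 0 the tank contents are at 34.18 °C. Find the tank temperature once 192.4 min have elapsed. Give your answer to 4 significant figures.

24.01 °C

Heat balance on the well-mixed liquid: M c_p dT/dt = ṁ c_p (T_in − T) − 54.43.
Rearrange: dT/dt = (T_ss − T)/τ with τ = M/ṁ = 80.9013 min and T_ss = T_in − Q̇/(ṁ c_p) = 22.9724 °C.
T approaches T_ss exponentially: T(t) = T_ss + (T₀ − T_ss) e^(−t/τ).
T(192.4) = 22.9724 + (11.2076)·e^(−192.4/80.9013) = 22.9724 + (11.2076)·0.0927168 = 24.0115 °C.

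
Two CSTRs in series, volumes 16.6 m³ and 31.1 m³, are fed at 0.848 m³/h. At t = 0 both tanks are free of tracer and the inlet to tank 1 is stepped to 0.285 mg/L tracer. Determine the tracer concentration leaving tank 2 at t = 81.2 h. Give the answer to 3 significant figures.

0.223 mg/L

Species balance on tank i: dCᵢ/dt = (Cᵢ₋₁ − Cᵢ)/τᵢ with τᵢ = Vᵢ/Q.
τ₁ = 16.6/0.848 = 19.575 h; τ₂ = 31.1/0.848 = 36.675 h.
Solving the cascade with C₁(0)=C₂(0)=0 gives C₂(t) = C_in[1 − (τ₁ e^(−t/τ₁) − τ₂ e^(−t/τ₂))/(τ₁ − τ₂)].
At t = 81.2: e^(−t/τ₁) = 0.015795, e^(−t/τ₂) = 0.10925.
C₂ = 0.285·[1 − (19.575·0.015795 − 36.675·0.10925)/(-17.099)] = 0.285·0.78375 = 0.22337 mg/L.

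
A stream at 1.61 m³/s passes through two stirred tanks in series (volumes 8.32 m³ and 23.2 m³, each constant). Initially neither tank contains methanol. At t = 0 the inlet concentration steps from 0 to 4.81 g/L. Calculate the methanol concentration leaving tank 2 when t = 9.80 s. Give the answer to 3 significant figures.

Time constants: τᵢ = Vᵢ/Q for each well-mixed tank.
τ₁ = 8.32/1.61 = 5.1677 s; τ₂ = 23.2/1.61 = 14.410 s.
Solving the cascade with C₁(0)=C₂(0)=0 gives C₂(t) = C_in[1 − (τ₁ e^(−t/τ₁) − τ₂ e^(−t/τ₂))/(τ₁ − τ₂)].
At t = 9.80: e^(−t/τ₁) = 0.15011, e^(−t/τ₂) = 0.50657.
C₂ = 4.81·[1 − (5.1677·0.15011 − 14.410·0.50657)/(-9.2422)] = 4.81·0.29411 = 1.4147 g/L.

1.41 g/L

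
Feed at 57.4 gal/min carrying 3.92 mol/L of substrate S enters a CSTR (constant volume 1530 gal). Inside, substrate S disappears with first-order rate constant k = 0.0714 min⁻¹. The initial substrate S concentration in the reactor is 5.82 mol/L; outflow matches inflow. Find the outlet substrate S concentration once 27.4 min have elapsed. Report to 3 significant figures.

Species balance: V dC/dt = Q C_in − Q C − k V C.
dC/dt = (Q/V) C_in − (Q/V + k) C; effective rate a = Q/V + k = 0.037516 + 0.0714 = 0.10892 min⁻¹.
C_ss = Q C_in/(Q + kV) = 1.3502 mol/L; C(t) = C_ss + (C₀ − C_ss) e^(−a t).
C(27.4) = 1.3502 + (4.4698)·e^(−0.10892·27.4) = 1.3502 + (4.4698)·0.050575 = 1.5763 mol/L.

1.58 mol/L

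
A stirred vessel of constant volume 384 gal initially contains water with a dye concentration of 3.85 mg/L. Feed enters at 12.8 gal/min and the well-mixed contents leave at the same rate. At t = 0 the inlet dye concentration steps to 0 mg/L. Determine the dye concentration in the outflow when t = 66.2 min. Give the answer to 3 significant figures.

Accumulation = in − out for the solute gives V dC/dt = Q(C_in − C).
Rewrite as dC/dt + C/τ = C_in/τ, τ = V/Q = 30.000 min.
C approaches C_in exponentially: C(t) = C_in + (C₀ − C_in) e^(−t/τ).
C(66.2) = 0 + (3.85 − 0)·e^(−66.2/30.000) = 0 + (3.8500)·0.11007 = 0.42376 mg/L.

0.424 mg/L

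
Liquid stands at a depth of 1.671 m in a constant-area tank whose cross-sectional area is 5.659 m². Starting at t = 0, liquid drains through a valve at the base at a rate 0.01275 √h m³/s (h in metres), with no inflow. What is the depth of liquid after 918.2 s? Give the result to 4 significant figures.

Unsteady balance on liquid volume: A dh/dt = −0.01275 √h.
This is separable: 2 d(√h)/dt = −0.01275/A, so √h = √h₀ − (0.01275/(2A)) t.
√h = √1.671 − 0.01275·918.2/(2·5.659) = 1.29267 − 1.03437 = 0.258297.
h = 0.258297² = 0.0667174 m.

0.06672 m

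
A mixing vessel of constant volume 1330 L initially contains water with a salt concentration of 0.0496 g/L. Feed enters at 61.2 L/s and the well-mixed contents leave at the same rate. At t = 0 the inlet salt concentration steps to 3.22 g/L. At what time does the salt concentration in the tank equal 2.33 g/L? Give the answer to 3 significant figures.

27.6 s

Species balance: V dC/dt = Q(C_in − C) ⇒ τ = V/Q = 21.732 s.
C(t) = C_in + (C₀ − C_in) e^(−t/τ). Set C = 2.33 and solve for t:
e^(−t/τ) = (C − C_in)/(C₀ − C_in) = (2.33 − 3.22)/(0.0496 − 3.22) = 0.28072
t = −τ ln(…) = 21.732 × 1.2704 = 27.608 s.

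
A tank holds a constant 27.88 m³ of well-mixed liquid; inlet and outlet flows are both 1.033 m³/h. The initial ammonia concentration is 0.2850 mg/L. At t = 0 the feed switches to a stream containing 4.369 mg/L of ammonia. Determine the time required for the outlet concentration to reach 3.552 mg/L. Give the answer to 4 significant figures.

Species balance: V dC/dt = Q(C_in − C) ⇒ τ = V/Q = 26.9894 h.
C(t) = C_in + (C₀ − C_in) e^(−t/τ). Set C = 3.552 and solve for t:
e^(−t/τ) = (C − C_in)/(C₀ − C_in) = (3.552 − 4.369)/(0.2850 − 4.369) = 0.200049
t = −τ ln(…) = 26.9894 × 1.60919 = 43.4311 h.

43.43 h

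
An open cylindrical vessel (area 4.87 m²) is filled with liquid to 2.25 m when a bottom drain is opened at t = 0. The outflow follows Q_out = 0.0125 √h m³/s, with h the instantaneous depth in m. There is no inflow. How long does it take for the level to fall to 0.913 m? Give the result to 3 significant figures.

With no inflow, A dh/dt = −0.0125 √h.
Separate and integrate: 2(√h − √h₀) = −(0.0125/A) t.
t = 2A(√h₀ − √h)/0.0125 = 2·4.87·(√2.25 − √0.913)/0.0125
  = 9.7400 × (1.5000 − 0.95551) / 0.0125 = 424.27 s.

424 s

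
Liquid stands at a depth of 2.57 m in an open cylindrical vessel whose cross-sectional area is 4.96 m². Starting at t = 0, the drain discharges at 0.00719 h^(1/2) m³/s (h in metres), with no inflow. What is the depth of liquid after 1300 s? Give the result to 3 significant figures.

0.437 m

With no inflow, A dh/dt = −0.00719 √h.
Separate and integrate: 2(√h − √h₀) = −(0.00719/A) t.
√h = √2.57 − 0.00719·1300/(2·4.96) = 1.6031 − 0.94224 = 0.66088.
h = 0.66088² = 0.43677 m.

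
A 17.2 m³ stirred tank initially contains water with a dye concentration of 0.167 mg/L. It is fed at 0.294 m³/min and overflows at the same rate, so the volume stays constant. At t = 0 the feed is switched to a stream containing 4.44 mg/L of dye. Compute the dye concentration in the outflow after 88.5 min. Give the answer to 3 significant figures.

Species balance on the tank: V dC/dt = Q(C_in − C).
Rewrite as dC/dt + C/τ = C_in/τ, τ = V/Q = 58.503 min.
Integrating: C(t) = C_in + (C₀ − C_in) e^(−t/τ).
C(88.5) = 4.44 + (0.167 − 4.44)·e^(−88.5/58.503) = 4.44 + (-4.2730)·0.22031 = 3.4986 mg/L.

3.50 mg/L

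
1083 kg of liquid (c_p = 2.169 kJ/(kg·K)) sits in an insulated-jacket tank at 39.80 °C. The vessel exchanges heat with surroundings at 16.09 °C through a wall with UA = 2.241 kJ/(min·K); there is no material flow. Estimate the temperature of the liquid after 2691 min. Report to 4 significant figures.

17.91 °C

Lumped-capacitance energy balance: M c_p dT/dt = UA(T_amb − T).
dT/dt = (T_ss − T)/τ with T_ss = T_amb = 16.0900 °C, τ = M c_p/UA = 1083·2.169/2.241 = 1048.20 min.
Integrating: T(t) = T_ss + (T₀ − T_ss) e^(−t/τ).
T(2691) = 16.0900 + (23.7100)·0.0767466 = 17.9097 °C.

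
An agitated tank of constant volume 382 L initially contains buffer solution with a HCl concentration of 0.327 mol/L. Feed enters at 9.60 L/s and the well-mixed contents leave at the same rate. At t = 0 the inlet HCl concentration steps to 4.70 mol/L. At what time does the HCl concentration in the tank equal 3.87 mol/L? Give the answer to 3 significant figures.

Species balance on the tank: V dC/dt = Q(C_in − C), so τ = V/Q = 39.792 s.
C(t) = C_in + (C₀ − C_in) e^(−t/τ). Set C = 3.87 and solve for t:
e^(−t/τ) = (C − C_in)/(C₀ − C_in) = (3.87 − 4.70)/(0.327 − 4.70) = 0.18980
t = −τ ln(…) = 39.792 × 1.6618 = 66.125 s.

66.1 s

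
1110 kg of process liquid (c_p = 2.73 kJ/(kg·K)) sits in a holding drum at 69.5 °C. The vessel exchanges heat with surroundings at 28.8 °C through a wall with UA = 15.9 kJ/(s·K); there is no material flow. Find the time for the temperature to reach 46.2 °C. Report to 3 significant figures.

Lumped-capacitance energy balance: M c_p dT/dt = UA(T_amb − T).
τ = M c_p/UA = 190.58 s; T_ss = T_amb = 28.800 °C.
T(t) = T_ss + (T₀ − T_ss)e^(−t/τ); set T = 46.2:
t = −τ ln[(T − T_ss)/(T₀ − T_ss)] = −190.58 · ln(0.42752) = 161.95 s.

162 s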